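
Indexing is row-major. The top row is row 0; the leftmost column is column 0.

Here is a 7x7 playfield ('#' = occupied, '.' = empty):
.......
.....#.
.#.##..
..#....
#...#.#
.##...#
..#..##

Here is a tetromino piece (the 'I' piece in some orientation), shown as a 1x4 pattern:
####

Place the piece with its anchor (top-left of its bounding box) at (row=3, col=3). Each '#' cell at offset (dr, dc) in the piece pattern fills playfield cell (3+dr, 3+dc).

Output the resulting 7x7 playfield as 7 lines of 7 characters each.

Answer: .......
.....#.
.#.##..
..#####
#...#.#
.##...#
..#..##

Derivation:
Fill (3+0,3+0) = (3,3)
Fill (3+0,3+1) = (3,4)
Fill (3+0,3+2) = (3,5)
Fill (3+0,3+3) = (3,6)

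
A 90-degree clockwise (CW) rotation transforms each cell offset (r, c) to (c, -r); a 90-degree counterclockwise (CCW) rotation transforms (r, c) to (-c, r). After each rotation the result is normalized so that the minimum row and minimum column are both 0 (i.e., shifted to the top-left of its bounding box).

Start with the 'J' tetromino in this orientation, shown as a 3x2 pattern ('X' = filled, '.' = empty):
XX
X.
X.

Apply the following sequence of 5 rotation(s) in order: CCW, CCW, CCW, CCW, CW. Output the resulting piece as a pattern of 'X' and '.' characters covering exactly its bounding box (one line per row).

Answer: XXX
..X

Derivation:
Start:
XX
X.
X.
After rotation 1 (CCW):
X..
XXX
After rotation 2 (CCW):
.X
.X
XX
After rotation 3 (CCW):
XXX
..X
After rotation 4 (CCW):
XX
X.
X.
After rotation 5 (CW):
XXX
..X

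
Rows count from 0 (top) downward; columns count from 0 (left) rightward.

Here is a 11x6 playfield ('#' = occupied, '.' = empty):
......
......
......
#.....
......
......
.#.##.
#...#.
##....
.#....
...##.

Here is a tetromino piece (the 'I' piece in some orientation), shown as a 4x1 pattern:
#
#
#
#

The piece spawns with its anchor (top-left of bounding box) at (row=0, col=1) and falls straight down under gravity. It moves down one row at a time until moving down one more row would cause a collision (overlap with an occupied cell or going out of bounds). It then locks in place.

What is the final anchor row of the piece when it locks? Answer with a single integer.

Answer: 2

Derivation:
Spawn at (row=0, col=1). Try each row:
  row 0: fits
  row 1: fits
  row 2: fits
  row 3: blocked -> lock at row 2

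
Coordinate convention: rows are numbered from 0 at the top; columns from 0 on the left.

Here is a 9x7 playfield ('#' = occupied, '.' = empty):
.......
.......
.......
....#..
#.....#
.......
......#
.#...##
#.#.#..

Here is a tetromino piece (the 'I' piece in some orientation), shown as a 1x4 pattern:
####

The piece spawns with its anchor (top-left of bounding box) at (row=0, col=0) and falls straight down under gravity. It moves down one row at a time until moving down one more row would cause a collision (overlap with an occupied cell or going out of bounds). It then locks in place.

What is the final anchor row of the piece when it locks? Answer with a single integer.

Answer: 3

Derivation:
Spawn at (row=0, col=0). Try each row:
  row 0: fits
  row 1: fits
  row 2: fits
  row 3: fits
  row 4: blocked -> lock at row 3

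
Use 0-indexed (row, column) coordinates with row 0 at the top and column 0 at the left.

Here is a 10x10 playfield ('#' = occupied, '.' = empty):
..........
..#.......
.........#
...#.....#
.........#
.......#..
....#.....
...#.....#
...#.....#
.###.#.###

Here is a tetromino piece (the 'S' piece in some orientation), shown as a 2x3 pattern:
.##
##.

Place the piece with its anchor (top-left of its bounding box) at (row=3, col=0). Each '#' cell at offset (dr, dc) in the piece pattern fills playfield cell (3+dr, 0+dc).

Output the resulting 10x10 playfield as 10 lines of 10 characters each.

Fill (3+0,0+1) = (3,1)
Fill (3+0,0+2) = (3,2)
Fill (3+1,0+0) = (4,0)
Fill (3+1,0+1) = (4,1)

Answer: ..........
..#.......
.........#
.###.....#
##.......#
.......#..
....#.....
...#.....#
...#.....#
.###.#.###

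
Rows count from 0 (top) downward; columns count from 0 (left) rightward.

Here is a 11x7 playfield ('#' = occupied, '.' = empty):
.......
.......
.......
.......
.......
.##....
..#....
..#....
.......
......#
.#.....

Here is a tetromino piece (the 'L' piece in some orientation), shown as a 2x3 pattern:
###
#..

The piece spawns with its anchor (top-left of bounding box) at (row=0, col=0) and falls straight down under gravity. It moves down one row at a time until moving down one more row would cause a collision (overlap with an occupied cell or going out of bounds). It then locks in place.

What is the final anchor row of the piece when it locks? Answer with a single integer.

Answer: 4

Derivation:
Spawn at (row=0, col=0). Try each row:
  row 0: fits
  row 1: fits
  row 2: fits
  row 3: fits
  row 4: fits
  row 5: blocked -> lock at row 4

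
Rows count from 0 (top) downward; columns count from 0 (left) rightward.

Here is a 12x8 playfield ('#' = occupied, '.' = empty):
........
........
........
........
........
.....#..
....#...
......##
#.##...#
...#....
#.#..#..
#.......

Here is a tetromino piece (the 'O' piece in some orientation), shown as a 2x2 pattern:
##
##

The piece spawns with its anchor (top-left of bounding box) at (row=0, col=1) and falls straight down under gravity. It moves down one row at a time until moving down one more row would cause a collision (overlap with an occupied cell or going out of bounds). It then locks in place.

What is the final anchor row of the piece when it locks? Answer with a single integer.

Spawn at (row=0, col=1). Try each row:
  row 0: fits
  row 1: fits
  row 2: fits
  row 3: fits
  row 4: fits
  row 5: fits
  row 6: fits
  row 7: blocked -> lock at row 6

Answer: 6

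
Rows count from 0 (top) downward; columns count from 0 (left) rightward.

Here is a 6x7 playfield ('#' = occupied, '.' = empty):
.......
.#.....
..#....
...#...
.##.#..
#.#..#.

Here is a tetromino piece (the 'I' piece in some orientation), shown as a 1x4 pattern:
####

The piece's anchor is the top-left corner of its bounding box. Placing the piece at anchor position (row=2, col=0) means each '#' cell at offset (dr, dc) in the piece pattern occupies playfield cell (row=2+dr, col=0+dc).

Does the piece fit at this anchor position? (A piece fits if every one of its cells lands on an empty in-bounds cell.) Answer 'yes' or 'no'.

Answer: no

Derivation:
Check each piece cell at anchor (2, 0):
  offset (0,0) -> (2,0): empty -> OK
  offset (0,1) -> (2,1): empty -> OK
  offset (0,2) -> (2,2): occupied ('#') -> FAIL
  offset (0,3) -> (2,3): empty -> OK
All cells valid: no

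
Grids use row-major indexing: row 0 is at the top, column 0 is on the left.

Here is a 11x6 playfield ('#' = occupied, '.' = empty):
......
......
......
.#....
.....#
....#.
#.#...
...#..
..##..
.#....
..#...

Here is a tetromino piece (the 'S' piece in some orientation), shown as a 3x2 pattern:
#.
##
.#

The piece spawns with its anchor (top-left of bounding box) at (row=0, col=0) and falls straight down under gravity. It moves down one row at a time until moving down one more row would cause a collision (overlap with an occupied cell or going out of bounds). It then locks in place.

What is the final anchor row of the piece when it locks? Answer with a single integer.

Answer: 0

Derivation:
Spawn at (row=0, col=0). Try each row:
  row 0: fits
  row 1: blocked -> lock at row 0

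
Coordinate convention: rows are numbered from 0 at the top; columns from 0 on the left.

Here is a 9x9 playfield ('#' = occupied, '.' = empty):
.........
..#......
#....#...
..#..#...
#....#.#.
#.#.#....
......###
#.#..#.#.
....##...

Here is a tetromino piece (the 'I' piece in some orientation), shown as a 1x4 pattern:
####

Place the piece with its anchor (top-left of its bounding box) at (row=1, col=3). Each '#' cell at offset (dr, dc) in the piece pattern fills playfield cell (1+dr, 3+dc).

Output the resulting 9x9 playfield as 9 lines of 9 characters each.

Answer: .........
..#####..
#....#...
..#..#...
#....#.#.
#.#.#....
......###
#.#..#.#.
....##...

Derivation:
Fill (1+0,3+0) = (1,3)
Fill (1+0,3+1) = (1,4)
Fill (1+0,3+2) = (1,5)
Fill (1+0,3+3) = (1,6)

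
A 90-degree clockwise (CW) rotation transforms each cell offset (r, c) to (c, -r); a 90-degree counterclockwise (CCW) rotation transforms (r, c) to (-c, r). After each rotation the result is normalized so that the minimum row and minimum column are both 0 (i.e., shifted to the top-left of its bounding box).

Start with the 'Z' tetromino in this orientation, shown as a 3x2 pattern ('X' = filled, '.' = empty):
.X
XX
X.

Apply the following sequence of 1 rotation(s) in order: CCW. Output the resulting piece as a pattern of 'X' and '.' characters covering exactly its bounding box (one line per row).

Start:
.X
XX
X.
After rotation 1 (CCW):
XX.
.XX

Answer: XX.
.XX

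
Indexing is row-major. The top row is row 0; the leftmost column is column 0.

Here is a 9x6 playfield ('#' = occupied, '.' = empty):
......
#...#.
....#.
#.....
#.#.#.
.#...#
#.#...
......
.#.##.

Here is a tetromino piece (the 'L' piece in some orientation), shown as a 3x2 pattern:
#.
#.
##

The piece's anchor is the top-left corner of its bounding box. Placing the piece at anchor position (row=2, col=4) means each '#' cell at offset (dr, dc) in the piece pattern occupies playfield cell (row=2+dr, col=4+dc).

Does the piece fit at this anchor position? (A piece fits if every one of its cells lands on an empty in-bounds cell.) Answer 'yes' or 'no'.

Check each piece cell at anchor (2, 4):
  offset (0,0) -> (2,4): occupied ('#') -> FAIL
  offset (1,0) -> (3,4): empty -> OK
  offset (2,0) -> (4,4): occupied ('#') -> FAIL
  offset (2,1) -> (4,5): empty -> OK
All cells valid: no

Answer: no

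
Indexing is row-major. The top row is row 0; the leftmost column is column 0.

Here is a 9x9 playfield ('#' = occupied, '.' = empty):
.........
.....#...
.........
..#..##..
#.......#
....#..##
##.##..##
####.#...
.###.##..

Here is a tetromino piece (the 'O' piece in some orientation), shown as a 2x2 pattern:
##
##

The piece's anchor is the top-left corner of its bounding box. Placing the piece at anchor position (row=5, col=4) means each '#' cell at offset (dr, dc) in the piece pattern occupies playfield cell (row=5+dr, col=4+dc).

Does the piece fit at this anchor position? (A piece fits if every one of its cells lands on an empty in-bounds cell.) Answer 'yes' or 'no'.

Check each piece cell at anchor (5, 4):
  offset (0,0) -> (5,4): occupied ('#') -> FAIL
  offset (0,1) -> (5,5): empty -> OK
  offset (1,0) -> (6,4): occupied ('#') -> FAIL
  offset (1,1) -> (6,5): empty -> OK
All cells valid: no

Answer: no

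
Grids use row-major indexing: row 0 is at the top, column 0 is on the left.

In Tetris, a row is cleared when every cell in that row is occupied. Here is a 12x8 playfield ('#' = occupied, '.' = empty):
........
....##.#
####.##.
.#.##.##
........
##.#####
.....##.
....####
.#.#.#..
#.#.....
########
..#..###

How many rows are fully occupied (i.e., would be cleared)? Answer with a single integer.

Check each row:
  row 0: 8 empty cells -> not full
  row 1: 5 empty cells -> not full
  row 2: 2 empty cells -> not full
  row 3: 3 empty cells -> not full
  row 4: 8 empty cells -> not full
  row 5: 1 empty cell -> not full
  row 6: 6 empty cells -> not full
  row 7: 4 empty cells -> not full
  row 8: 5 empty cells -> not full
  row 9: 6 empty cells -> not full
  row 10: 0 empty cells -> FULL (clear)
  row 11: 4 empty cells -> not full
Total rows cleared: 1

Answer: 1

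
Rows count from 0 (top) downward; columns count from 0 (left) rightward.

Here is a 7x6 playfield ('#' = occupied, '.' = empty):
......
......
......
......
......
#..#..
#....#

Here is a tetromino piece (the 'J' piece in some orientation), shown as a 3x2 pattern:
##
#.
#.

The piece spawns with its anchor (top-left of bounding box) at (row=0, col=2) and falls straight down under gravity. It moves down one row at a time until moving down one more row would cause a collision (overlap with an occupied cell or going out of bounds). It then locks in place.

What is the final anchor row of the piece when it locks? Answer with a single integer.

Answer: 4

Derivation:
Spawn at (row=0, col=2). Try each row:
  row 0: fits
  row 1: fits
  row 2: fits
  row 3: fits
  row 4: fits
  row 5: blocked -> lock at row 4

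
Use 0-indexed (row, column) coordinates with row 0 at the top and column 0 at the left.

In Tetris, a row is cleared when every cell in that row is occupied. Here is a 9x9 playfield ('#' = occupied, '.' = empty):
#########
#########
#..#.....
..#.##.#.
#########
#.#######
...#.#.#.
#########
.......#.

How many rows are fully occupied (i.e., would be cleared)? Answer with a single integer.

Check each row:
  row 0: 0 empty cells -> FULL (clear)
  row 1: 0 empty cells -> FULL (clear)
  row 2: 7 empty cells -> not full
  row 3: 5 empty cells -> not full
  row 4: 0 empty cells -> FULL (clear)
  row 5: 1 empty cell -> not full
  row 6: 6 empty cells -> not full
  row 7: 0 empty cells -> FULL (clear)
  row 8: 8 empty cells -> not full
Total rows cleared: 4

Answer: 4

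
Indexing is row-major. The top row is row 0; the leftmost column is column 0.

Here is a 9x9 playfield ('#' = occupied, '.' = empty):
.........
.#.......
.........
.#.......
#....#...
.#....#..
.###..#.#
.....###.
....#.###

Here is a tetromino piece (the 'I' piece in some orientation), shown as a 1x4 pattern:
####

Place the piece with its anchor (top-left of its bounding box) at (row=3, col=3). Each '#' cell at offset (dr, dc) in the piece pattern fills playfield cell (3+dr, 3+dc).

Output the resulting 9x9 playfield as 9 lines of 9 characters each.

Fill (3+0,3+0) = (3,3)
Fill (3+0,3+1) = (3,4)
Fill (3+0,3+2) = (3,5)
Fill (3+0,3+3) = (3,6)

Answer: .........
.#.......
.........
.#.####..
#....#...
.#....#..
.###..#.#
.....###.
....#.###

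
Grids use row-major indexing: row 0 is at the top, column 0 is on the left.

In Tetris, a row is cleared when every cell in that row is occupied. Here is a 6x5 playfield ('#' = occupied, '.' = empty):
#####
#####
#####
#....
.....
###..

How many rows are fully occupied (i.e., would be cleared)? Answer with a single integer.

Check each row:
  row 0: 0 empty cells -> FULL (clear)
  row 1: 0 empty cells -> FULL (clear)
  row 2: 0 empty cells -> FULL (clear)
  row 3: 4 empty cells -> not full
  row 4: 5 empty cells -> not full
  row 5: 2 empty cells -> not full
Total rows cleared: 3

Answer: 3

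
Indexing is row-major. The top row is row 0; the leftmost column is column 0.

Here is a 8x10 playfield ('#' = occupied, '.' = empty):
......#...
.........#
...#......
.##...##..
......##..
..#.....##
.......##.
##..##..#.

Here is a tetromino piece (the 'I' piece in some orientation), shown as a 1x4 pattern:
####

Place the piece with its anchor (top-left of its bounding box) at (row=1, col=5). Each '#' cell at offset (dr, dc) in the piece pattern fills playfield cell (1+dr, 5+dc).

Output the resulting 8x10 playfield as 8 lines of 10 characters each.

Fill (1+0,5+0) = (1,5)
Fill (1+0,5+1) = (1,6)
Fill (1+0,5+2) = (1,7)
Fill (1+0,5+3) = (1,8)

Answer: ......#...
.....#####
...#......
.##...##..
......##..
..#.....##
.......##.
##..##..#.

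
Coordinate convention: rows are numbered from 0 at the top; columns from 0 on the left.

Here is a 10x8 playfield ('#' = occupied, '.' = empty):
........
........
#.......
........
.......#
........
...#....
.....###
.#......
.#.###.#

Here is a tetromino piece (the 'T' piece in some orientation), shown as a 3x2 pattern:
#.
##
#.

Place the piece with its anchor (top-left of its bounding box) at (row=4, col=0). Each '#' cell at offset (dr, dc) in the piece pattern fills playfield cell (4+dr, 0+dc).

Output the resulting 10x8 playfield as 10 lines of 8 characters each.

Fill (4+0,0+0) = (4,0)
Fill (4+1,0+0) = (5,0)
Fill (4+1,0+1) = (5,1)
Fill (4+2,0+0) = (6,0)

Answer: ........
........
#.......
........
#......#
##......
#..#....
.....###
.#......
.#.###.#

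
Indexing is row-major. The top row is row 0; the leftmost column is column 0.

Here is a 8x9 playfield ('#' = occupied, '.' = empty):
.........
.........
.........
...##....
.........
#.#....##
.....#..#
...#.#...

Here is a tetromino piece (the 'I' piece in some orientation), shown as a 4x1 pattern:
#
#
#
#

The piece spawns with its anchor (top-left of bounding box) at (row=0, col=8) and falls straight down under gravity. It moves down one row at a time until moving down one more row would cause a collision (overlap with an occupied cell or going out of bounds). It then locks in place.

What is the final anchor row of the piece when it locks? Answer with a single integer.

Answer: 1

Derivation:
Spawn at (row=0, col=8). Try each row:
  row 0: fits
  row 1: fits
  row 2: blocked -> lock at row 1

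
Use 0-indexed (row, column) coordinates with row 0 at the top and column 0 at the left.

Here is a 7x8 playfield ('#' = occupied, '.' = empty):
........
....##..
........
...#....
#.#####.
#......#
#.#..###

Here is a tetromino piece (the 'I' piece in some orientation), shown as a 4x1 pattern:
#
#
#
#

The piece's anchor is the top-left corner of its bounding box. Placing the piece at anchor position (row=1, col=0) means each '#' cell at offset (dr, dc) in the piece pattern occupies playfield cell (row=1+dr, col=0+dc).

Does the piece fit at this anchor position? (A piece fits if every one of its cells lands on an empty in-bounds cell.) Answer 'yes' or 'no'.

Check each piece cell at anchor (1, 0):
  offset (0,0) -> (1,0): empty -> OK
  offset (1,0) -> (2,0): empty -> OK
  offset (2,0) -> (3,0): empty -> OK
  offset (3,0) -> (4,0): occupied ('#') -> FAIL
All cells valid: no

Answer: no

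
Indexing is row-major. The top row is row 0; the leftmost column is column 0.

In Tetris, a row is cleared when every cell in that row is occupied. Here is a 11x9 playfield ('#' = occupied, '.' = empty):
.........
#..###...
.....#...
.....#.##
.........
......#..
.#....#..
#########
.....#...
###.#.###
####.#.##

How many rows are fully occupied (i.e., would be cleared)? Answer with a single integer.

Answer: 1

Derivation:
Check each row:
  row 0: 9 empty cells -> not full
  row 1: 5 empty cells -> not full
  row 2: 8 empty cells -> not full
  row 3: 6 empty cells -> not full
  row 4: 9 empty cells -> not full
  row 5: 8 empty cells -> not full
  row 6: 7 empty cells -> not full
  row 7: 0 empty cells -> FULL (clear)
  row 8: 8 empty cells -> not full
  row 9: 2 empty cells -> not full
  row 10: 2 empty cells -> not full
Total rows cleared: 1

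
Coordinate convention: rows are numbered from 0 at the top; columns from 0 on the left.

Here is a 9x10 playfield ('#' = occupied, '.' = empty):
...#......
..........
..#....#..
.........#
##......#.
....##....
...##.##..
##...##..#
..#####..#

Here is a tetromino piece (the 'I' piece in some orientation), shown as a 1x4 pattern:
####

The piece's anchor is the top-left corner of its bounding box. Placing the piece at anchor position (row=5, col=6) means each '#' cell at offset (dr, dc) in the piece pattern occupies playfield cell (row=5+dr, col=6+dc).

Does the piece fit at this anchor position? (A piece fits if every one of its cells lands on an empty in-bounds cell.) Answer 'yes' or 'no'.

Check each piece cell at anchor (5, 6):
  offset (0,0) -> (5,6): empty -> OK
  offset (0,1) -> (5,7): empty -> OK
  offset (0,2) -> (5,8): empty -> OK
  offset (0,3) -> (5,9): empty -> OK
All cells valid: yes

Answer: yes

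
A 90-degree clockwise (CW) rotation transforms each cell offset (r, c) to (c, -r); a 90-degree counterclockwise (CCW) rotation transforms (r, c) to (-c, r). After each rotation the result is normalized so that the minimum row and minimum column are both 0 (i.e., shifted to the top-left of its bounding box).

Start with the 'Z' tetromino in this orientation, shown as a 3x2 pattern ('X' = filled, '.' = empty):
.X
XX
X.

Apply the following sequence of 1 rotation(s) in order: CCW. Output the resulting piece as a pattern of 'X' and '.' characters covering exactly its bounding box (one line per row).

Answer: XX.
.XX

Derivation:
Start:
.X
XX
X.
After rotation 1 (CCW):
XX.
.XX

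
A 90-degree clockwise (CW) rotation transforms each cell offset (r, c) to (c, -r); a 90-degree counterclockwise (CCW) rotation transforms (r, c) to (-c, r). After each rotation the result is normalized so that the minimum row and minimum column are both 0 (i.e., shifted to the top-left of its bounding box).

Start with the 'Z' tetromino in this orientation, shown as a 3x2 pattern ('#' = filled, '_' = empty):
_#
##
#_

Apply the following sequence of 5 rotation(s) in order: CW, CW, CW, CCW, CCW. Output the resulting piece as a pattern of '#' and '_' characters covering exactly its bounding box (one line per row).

Answer: ##_
_##

Derivation:
Start:
_#
##
#_
After rotation 1 (CW):
##_
_##
After rotation 2 (CW):
_#
##
#_
After rotation 3 (CW):
##_
_##
After rotation 4 (CCW):
_#
##
#_
After rotation 5 (CCW):
##_
_##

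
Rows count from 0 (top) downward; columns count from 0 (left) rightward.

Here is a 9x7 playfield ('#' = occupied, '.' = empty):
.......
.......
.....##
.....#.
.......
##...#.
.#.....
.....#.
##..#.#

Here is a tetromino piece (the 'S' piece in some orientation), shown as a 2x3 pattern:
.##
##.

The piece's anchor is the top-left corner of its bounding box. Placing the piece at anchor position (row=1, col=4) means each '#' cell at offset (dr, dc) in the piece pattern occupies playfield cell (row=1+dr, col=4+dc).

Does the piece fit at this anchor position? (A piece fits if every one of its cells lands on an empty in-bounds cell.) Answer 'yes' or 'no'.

Check each piece cell at anchor (1, 4):
  offset (0,1) -> (1,5): empty -> OK
  offset (0,2) -> (1,6): empty -> OK
  offset (1,0) -> (2,4): empty -> OK
  offset (1,1) -> (2,5): occupied ('#') -> FAIL
All cells valid: no

Answer: no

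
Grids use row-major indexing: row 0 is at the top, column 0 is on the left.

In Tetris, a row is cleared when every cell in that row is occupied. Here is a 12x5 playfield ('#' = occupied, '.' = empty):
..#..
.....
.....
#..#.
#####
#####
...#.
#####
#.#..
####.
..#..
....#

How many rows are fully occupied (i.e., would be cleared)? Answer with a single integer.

Check each row:
  row 0: 4 empty cells -> not full
  row 1: 5 empty cells -> not full
  row 2: 5 empty cells -> not full
  row 3: 3 empty cells -> not full
  row 4: 0 empty cells -> FULL (clear)
  row 5: 0 empty cells -> FULL (clear)
  row 6: 4 empty cells -> not full
  row 7: 0 empty cells -> FULL (clear)
  row 8: 3 empty cells -> not full
  row 9: 1 empty cell -> not full
  row 10: 4 empty cells -> not full
  row 11: 4 empty cells -> not full
Total rows cleared: 3

Answer: 3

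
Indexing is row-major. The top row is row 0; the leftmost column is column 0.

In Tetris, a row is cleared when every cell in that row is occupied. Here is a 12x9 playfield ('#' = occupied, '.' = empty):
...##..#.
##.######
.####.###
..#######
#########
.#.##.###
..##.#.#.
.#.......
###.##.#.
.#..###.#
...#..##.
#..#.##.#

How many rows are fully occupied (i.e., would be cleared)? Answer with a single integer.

Answer: 1

Derivation:
Check each row:
  row 0: 6 empty cells -> not full
  row 1: 1 empty cell -> not full
  row 2: 2 empty cells -> not full
  row 3: 2 empty cells -> not full
  row 4: 0 empty cells -> FULL (clear)
  row 5: 3 empty cells -> not full
  row 6: 5 empty cells -> not full
  row 7: 8 empty cells -> not full
  row 8: 3 empty cells -> not full
  row 9: 4 empty cells -> not full
  row 10: 6 empty cells -> not full
  row 11: 4 empty cells -> not full
Total rows cleared: 1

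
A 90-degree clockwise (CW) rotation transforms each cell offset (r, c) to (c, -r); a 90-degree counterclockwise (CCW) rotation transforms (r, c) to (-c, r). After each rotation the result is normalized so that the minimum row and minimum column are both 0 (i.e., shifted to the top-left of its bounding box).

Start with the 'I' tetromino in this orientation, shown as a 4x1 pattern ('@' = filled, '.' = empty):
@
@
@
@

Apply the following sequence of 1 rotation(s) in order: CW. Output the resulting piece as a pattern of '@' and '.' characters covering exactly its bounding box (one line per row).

Answer: @@@@

Derivation:
Start:
@
@
@
@
After rotation 1 (CW):
@@@@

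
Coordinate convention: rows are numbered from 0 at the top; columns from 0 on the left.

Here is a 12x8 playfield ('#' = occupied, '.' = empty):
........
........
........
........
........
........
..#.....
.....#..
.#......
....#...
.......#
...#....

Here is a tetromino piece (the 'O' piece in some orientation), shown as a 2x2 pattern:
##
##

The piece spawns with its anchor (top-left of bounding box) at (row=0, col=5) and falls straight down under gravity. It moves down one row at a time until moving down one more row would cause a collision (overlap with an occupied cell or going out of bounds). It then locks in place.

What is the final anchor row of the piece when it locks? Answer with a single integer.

Spawn at (row=0, col=5). Try each row:
  row 0: fits
  row 1: fits
  row 2: fits
  row 3: fits
  row 4: fits
  row 5: fits
  row 6: blocked -> lock at row 5

Answer: 5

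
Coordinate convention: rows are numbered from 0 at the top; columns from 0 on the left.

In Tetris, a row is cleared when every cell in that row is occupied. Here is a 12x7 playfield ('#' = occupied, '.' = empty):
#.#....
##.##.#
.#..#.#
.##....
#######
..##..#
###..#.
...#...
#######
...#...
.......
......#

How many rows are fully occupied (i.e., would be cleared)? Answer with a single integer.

Answer: 2

Derivation:
Check each row:
  row 0: 5 empty cells -> not full
  row 1: 2 empty cells -> not full
  row 2: 4 empty cells -> not full
  row 3: 5 empty cells -> not full
  row 4: 0 empty cells -> FULL (clear)
  row 5: 4 empty cells -> not full
  row 6: 3 empty cells -> not full
  row 7: 6 empty cells -> not full
  row 8: 0 empty cells -> FULL (clear)
  row 9: 6 empty cells -> not full
  row 10: 7 empty cells -> not full
  row 11: 6 empty cells -> not full
Total rows cleared: 2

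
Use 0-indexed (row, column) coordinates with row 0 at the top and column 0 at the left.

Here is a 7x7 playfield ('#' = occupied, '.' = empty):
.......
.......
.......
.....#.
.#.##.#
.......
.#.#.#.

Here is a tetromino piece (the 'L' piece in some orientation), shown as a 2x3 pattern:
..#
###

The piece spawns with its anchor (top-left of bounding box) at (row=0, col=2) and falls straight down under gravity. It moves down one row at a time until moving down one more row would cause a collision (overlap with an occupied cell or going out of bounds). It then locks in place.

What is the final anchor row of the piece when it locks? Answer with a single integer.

Answer: 2

Derivation:
Spawn at (row=0, col=2). Try each row:
  row 0: fits
  row 1: fits
  row 2: fits
  row 3: blocked -> lock at row 2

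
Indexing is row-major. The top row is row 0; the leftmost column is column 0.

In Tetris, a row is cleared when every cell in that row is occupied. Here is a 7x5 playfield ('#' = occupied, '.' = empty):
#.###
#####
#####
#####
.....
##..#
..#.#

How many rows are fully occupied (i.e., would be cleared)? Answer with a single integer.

Answer: 3

Derivation:
Check each row:
  row 0: 1 empty cell -> not full
  row 1: 0 empty cells -> FULL (clear)
  row 2: 0 empty cells -> FULL (clear)
  row 3: 0 empty cells -> FULL (clear)
  row 4: 5 empty cells -> not full
  row 5: 2 empty cells -> not full
  row 6: 3 empty cells -> not full
Total rows cleared: 3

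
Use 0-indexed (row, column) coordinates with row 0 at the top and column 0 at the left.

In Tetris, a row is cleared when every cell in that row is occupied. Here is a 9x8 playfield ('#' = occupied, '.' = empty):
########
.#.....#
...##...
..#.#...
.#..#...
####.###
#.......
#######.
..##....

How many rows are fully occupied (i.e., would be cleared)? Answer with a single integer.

Check each row:
  row 0: 0 empty cells -> FULL (clear)
  row 1: 6 empty cells -> not full
  row 2: 6 empty cells -> not full
  row 3: 6 empty cells -> not full
  row 4: 6 empty cells -> not full
  row 5: 1 empty cell -> not full
  row 6: 7 empty cells -> not full
  row 7: 1 empty cell -> not full
  row 8: 6 empty cells -> not full
Total rows cleared: 1

Answer: 1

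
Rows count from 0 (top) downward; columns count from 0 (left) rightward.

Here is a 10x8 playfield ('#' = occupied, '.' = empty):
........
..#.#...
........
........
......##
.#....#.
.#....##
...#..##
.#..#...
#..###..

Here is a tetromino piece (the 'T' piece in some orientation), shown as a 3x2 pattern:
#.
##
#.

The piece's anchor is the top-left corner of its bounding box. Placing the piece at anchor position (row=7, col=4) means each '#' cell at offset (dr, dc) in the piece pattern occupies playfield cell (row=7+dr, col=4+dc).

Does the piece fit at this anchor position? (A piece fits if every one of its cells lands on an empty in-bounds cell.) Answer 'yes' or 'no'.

Check each piece cell at anchor (7, 4):
  offset (0,0) -> (7,4): empty -> OK
  offset (1,0) -> (8,4): occupied ('#') -> FAIL
  offset (1,1) -> (8,5): empty -> OK
  offset (2,0) -> (9,4): occupied ('#') -> FAIL
All cells valid: no

Answer: no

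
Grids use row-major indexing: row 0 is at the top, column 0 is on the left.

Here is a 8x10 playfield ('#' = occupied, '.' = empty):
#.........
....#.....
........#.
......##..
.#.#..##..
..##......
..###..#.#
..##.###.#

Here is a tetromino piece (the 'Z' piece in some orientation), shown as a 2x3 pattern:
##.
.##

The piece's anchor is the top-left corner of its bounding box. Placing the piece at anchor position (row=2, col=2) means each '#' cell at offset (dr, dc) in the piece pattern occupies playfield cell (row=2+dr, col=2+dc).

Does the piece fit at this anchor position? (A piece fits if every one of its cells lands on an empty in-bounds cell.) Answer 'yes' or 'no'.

Answer: yes

Derivation:
Check each piece cell at anchor (2, 2):
  offset (0,0) -> (2,2): empty -> OK
  offset (0,1) -> (2,3): empty -> OK
  offset (1,1) -> (3,3): empty -> OK
  offset (1,2) -> (3,4): empty -> OK
All cells valid: yes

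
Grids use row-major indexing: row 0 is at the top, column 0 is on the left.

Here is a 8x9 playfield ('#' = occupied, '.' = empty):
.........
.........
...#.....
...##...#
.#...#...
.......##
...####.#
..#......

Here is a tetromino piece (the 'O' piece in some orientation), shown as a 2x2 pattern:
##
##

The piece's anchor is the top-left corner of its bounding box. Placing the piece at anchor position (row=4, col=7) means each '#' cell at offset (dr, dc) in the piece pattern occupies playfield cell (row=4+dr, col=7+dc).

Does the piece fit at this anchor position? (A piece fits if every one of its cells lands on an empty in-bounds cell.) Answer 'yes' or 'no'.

Check each piece cell at anchor (4, 7):
  offset (0,0) -> (4,7): empty -> OK
  offset (0,1) -> (4,8): empty -> OK
  offset (1,0) -> (5,7): occupied ('#') -> FAIL
  offset (1,1) -> (5,8): occupied ('#') -> FAIL
All cells valid: no

Answer: no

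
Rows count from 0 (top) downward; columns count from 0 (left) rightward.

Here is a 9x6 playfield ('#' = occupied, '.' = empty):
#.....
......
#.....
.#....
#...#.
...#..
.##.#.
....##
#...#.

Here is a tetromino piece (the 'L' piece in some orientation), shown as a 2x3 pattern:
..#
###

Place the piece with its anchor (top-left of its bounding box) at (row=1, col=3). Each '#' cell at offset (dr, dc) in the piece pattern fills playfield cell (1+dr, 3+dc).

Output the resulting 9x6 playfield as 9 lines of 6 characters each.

Answer: #.....
.....#
#..###
.#....
#...#.
...#..
.##.#.
....##
#...#.

Derivation:
Fill (1+0,3+2) = (1,5)
Fill (1+1,3+0) = (2,3)
Fill (1+1,3+1) = (2,4)
Fill (1+1,3+2) = (2,5)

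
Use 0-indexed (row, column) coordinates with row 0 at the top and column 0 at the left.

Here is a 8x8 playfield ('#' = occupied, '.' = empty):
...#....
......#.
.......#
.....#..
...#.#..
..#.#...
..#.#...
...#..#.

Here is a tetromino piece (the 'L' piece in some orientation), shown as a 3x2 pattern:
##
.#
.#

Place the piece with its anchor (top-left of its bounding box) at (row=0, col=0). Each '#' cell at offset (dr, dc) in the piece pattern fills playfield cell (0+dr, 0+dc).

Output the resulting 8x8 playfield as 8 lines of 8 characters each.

Fill (0+0,0+0) = (0,0)
Fill (0+0,0+1) = (0,1)
Fill (0+1,0+1) = (1,1)
Fill (0+2,0+1) = (2,1)

Answer: ##.#....
.#....#.
.#.....#
.....#..
...#.#..
..#.#...
..#.#...
...#..#.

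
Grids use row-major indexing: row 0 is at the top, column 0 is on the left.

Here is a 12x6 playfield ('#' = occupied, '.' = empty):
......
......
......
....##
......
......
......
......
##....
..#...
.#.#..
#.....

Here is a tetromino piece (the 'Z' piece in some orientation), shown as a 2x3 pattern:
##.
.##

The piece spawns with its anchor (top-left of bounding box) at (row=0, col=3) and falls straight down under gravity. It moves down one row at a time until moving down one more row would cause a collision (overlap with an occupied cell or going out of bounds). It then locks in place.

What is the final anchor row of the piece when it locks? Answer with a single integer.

Spawn at (row=0, col=3). Try each row:
  row 0: fits
  row 1: fits
  row 2: blocked -> lock at row 1

Answer: 1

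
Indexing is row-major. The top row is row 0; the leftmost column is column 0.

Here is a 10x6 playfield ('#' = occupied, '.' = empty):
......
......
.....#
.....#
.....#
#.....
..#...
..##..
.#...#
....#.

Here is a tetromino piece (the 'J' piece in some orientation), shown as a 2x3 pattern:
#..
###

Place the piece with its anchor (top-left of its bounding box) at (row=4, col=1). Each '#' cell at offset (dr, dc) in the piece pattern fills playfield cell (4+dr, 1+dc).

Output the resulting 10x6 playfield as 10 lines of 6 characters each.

Fill (4+0,1+0) = (4,1)
Fill (4+1,1+0) = (5,1)
Fill (4+1,1+1) = (5,2)
Fill (4+1,1+2) = (5,3)

Answer: ......
......
.....#
.....#
.#...#
####..
..#...
..##..
.#...#
....#.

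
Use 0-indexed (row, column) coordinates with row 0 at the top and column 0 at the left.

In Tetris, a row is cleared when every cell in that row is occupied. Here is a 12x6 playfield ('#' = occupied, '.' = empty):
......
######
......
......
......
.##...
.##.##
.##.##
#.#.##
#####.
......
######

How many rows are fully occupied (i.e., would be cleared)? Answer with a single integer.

Answer: 2

Derivation:
Check each row:
  row 0: 6 empty cells -> not full
  row 1: 0 empty cells -> FULL (clear)
  row 2: 6 empty cells -> not full
  row 3: 6 empty cells -> not full
  row 4: 6 empty cells -> not full
  row 5: 4 empty cells -> not full
  row 6: 2 empty cells -> not full
  row 7: 2 empty cells -> not full
  row 8: 2 empty cells -> not full
  row 9: 1 empty cell -> not full
  row 10: 6 empty cells -> not full
  row 11: 0 empty cells -> FULL (clear)
Total rows cleared: 2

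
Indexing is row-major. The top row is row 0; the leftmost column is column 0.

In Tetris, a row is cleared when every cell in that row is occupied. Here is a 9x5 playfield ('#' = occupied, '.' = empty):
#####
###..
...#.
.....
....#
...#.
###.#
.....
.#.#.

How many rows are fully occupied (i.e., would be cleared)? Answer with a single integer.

Check each row:
  row 0: 0 empty cells -> FULL (clear)
  row 1: 2 empty cells -> not full
  row 2: 4 empty cells -> not full
  row 3: 5 empty cells -> not full
  row 4: 4 empty cells -> not full
  row 5: 4 empty cells -> not full
  row 6: 1 empty cell -> not full
  row 7: 5 empty cells -> not full
  row 8: 3 empty cells -> not full
Total rows cleared: 1

Answer: 1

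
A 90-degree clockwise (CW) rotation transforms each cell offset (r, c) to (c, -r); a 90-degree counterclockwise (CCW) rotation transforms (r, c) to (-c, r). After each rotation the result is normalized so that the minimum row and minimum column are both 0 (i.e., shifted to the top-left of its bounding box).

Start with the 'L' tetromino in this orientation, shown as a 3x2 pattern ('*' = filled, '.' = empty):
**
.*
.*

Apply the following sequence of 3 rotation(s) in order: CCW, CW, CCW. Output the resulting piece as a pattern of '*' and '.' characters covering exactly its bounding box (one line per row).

Start:
**
.*
.*
After rotation 1 (CCW):
***
*..
After rotation 2 (CW):
**
.*
.*
After rotation 3 (CCW):
***
*..

Answer: ***
*..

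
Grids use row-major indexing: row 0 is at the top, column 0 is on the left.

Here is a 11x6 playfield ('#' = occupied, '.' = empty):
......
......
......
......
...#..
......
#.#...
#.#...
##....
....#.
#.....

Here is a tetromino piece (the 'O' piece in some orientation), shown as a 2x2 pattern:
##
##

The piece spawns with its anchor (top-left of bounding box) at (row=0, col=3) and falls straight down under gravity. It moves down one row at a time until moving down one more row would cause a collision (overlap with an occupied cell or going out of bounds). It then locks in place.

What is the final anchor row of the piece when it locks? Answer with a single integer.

Answer: 2

Derivation:
Spawn at (row=0, col=3). Try each row:
  row 0: fits
  row 1: fits
  row 2: fits
  row 3: blocked -> lock at row 2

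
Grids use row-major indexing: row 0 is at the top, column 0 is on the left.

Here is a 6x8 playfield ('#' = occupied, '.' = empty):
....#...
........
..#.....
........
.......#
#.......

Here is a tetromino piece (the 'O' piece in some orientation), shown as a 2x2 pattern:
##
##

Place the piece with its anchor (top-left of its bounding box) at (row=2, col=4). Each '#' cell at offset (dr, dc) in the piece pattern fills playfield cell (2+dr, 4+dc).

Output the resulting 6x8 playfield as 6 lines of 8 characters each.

Fill (2+0,4+0) = (2,4)
Fill (2+0,4+1) = (2,5)
Fill (2+1,4+0) = (3,4)
Fill (2+1,4+1) = (3,5)

Answer: ....#...
........
..#.##..
....##..
.......#
#.......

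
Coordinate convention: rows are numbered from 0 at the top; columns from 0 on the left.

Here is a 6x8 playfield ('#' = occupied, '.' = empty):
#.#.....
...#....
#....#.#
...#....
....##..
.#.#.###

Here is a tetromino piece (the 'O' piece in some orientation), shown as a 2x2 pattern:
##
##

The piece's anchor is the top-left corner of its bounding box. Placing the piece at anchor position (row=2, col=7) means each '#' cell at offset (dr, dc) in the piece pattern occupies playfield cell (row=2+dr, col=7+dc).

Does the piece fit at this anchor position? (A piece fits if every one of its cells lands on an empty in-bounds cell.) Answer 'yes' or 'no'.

Answer: no

Derivation:
Check each piece cell at anchor (2, 7):
  offset (0,0) -> (2,7): occupied ('#') -> FAIL
  offset (0,1) -> (2,8): out of bounds -> FAIL
  offset (1,0) -> (3,7): empty -> OK
  offset (1,1) -> (3,8): out of bounds -> FAIL
All cells valid: no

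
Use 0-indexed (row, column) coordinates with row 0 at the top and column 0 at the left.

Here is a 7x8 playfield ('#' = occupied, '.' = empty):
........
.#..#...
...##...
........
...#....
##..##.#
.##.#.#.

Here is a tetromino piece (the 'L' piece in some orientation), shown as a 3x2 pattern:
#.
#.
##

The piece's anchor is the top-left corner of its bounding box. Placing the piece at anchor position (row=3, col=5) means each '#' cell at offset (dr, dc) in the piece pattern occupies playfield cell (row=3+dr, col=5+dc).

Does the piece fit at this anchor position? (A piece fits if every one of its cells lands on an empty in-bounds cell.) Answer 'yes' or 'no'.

Check each piece cell at anchor (3, 5):
  offset (0,0) -> (3,5): empty -> OK
  offset (1,0) -> (4,5): empty -> OK
  offset (2,0) -> (5,5): occupied ('#') -> FAIL
  offset (2,1) -> (5,6): empty -> OK
All cells valid: no

Answer: no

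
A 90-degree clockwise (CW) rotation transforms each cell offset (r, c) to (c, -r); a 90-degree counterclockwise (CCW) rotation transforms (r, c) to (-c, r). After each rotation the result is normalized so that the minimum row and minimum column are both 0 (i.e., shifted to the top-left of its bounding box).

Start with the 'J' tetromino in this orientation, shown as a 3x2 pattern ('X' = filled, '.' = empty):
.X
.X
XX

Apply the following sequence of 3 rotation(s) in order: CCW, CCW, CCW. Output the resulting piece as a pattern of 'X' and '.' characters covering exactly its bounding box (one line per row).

Start:
.X
.X
XX
After rotation 1 (CCW):
XXX
..X
After rotation 2 (CCW):
XX
X.
X.
After rotation 3 (CCW):
X..
XXX

Answer: X..
XXX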